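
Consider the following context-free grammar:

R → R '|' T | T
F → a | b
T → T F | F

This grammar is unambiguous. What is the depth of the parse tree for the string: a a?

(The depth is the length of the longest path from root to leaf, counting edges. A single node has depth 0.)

4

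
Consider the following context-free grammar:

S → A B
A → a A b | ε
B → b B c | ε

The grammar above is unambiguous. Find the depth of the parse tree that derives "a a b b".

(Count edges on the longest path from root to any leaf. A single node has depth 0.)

4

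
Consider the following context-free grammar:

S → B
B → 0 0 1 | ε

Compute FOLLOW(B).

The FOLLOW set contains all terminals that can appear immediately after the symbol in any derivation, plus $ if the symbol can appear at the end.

We compute FOLLOW(B) using the standard algorithm.
FOLLOW(S) starts with {$}.
FIRST(B) = {0, ε}
FIRST(S) = {0, ε}
FOLLOW(B) = {$}
FOLLOW(S) = {$}
Therefore, FOLLOW(B) = {$}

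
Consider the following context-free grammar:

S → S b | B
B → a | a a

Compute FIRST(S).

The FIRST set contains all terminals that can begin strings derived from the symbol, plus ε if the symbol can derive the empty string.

We compute FIRST(S) using the standard algorithm.
FIRST(B) = {a}
FIRST(S) = {a}
Therefore, FIRST(S) = {a}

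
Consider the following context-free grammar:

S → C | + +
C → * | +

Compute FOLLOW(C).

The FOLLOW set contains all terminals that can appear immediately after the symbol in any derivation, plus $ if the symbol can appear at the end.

We compute FOLLOW(C) using the standard algorithm.
FOLLOW(S) starts with {$}.
FIRST(C) = {*, +}
FIRST(S) = {*, +}
FOLLOW(C) = {$}
FOLLOW(S) = {$}
Therefore, FOLLOW(C) = {$}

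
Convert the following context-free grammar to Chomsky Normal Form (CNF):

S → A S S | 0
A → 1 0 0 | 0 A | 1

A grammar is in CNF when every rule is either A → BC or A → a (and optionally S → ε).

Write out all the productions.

S → 0; T1 → 1; T0 → 0; A → 1; S → A X0; X0 → S S; A → T1 X1; X1 → T0 T0; A → T0 A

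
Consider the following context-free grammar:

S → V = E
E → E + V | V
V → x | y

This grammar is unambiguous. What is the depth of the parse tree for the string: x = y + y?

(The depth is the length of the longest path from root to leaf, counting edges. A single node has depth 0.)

4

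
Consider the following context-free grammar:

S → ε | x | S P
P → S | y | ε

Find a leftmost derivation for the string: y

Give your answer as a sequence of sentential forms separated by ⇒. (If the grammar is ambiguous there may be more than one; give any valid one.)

S ⇒ S P ⇒ P ⇒ S ⇒ S P ⇒ P ⇒ y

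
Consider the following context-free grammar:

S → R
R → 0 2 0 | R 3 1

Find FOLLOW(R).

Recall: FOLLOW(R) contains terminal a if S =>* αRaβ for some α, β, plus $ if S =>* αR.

We compute FOLLOW(R) using the standard algorithm.
FOLLOW(S) starts with {$}.
FIRST(R) = {0}
FIRST(S) = {0}
FOLLOW(R) = {$, 3}
FOLLOW(S) = {$}
Therefore, FOLLOW(R) = {$, 3}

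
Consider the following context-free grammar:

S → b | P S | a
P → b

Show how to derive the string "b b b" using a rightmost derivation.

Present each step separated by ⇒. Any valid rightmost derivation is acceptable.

S ⇒ P S ⇒ P P S ⇒ P P b ⇒ P b b ⇒ b b b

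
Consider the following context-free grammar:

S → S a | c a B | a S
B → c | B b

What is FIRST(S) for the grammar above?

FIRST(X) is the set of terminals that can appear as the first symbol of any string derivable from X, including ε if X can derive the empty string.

We compute FIRST(S) using the standard algorithm.
FIRST(B) = {c}
FIRST(S) = {a, c}
Therefore, FIRST(S) = {a, c}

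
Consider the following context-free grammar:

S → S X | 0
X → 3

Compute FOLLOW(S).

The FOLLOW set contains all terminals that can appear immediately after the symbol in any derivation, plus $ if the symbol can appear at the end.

We compute FOLLOW(S) using the standard algorithm.
FOLLOW(S) starts with {$}.
FIRST(S) = {0}
FIRST(X) = {3}
FOLLOW(S) = {$, 3}
FOLLOW(X) = {$, 3}
Therefore, FOLLOW(S) = {$, 3}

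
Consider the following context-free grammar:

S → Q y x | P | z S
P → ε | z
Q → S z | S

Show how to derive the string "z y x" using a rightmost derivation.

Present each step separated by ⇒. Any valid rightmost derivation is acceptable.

S ⇒ Q y x ⇒ S z y x ⇒ P z y x ⇒ z y x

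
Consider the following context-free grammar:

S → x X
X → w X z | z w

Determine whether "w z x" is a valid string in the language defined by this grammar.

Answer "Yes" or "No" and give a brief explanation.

No - no valid derivation exists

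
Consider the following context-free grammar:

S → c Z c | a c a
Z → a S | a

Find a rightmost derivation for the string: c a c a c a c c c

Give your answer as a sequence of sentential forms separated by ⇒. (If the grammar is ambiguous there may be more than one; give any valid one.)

S ⇒ c Z c ⇒ c a S c ⇒ c a c Z c c ⇒ c a c a S c c ⇒ c a c a c Z c c c ⇒ c a c a c a c c c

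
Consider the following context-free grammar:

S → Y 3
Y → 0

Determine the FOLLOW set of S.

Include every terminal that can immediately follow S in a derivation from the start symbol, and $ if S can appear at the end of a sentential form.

We compute FOLLOW(S) using the standard algorithm.
FOLLOW(S) starts with {$}.
FIRST(S) = {0}
FIRST(Y) = {0}
FOLLOW(S) = {$}
FOLLOW(Y) = {3}
Therefore, FOLLOW(S) = {$}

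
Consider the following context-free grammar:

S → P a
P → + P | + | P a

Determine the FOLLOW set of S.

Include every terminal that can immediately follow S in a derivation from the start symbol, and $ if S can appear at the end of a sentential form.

We compute FOLLOW(S) using the standard algorithm.
FOLLOW(S) starts with {$}.
FIRST(P) = {+}
FIRST(S) = {+}
FOLLOW(P) = {a}
FOLLOW(S) = {$}
Therefore, FOLLOW(S) = {$}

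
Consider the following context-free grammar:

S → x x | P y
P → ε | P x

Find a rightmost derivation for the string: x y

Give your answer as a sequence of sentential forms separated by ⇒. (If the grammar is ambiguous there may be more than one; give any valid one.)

S ⇒ P y ⇒ P x y ⇒ x y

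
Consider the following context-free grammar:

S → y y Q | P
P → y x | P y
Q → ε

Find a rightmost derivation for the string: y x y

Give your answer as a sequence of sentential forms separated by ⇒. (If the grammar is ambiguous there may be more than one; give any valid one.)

S ⇒ P ⇒ P y ⇒ y x y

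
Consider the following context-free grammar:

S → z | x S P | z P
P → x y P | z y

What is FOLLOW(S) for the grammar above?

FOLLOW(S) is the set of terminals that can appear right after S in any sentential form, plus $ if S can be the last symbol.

We compute FOLLOW(S) using the standard algorithm.
FOLLOW(S) starts with {$}.
FIRST(P) = {x, z}
FIRST(S) = {x, z}
FOLLOW(P) = {$, x, z}
FOLLOW(S) = {$, x, z}
Therefore, FOLLOW(S) = {$, x, z}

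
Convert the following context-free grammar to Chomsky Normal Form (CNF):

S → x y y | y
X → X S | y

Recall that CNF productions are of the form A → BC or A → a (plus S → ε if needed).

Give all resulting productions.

TX → x; TY → y; S → y; X → y; S → TX X0; X0 → TY TY; X → X S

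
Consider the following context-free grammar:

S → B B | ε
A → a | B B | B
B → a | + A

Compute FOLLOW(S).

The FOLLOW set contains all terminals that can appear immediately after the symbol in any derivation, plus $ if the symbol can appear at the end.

We compute FOLLOW(S) using the standard algorithm.
FOLLOW(S) starts with {$}.
FIRST(A) = {+, a}
FIRST(B) = {+, a}
FIRST(S) = {+, a, ε}
FOLLOW(A) = {$, +, a}
FOLLOW(B) = {$, +, a}
FOLLOW(S) = {$}
Therefore, FOLLOW(S) = {$}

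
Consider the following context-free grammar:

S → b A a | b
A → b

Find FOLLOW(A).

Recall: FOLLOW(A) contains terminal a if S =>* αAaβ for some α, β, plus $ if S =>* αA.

We compute FOLLOW(A) using the standard algorithm.
FOLLOW(S) starts with {$}.
FIRST(A) = {b}
FIRST(S) = {b}
FOLLOW(A) = {a}
FOLLOW(S) = {$}
Therefore, FOLLOW(A) = {a}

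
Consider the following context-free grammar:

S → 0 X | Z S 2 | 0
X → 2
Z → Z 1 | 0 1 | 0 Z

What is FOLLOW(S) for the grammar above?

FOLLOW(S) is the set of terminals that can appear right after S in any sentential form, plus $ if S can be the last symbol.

We compute FOLLOW(S) using the standard algorithm.
FOLLOW(S) starts with {$}.
FIRST(S) = {0}
FIRST(X) = {2}
FIRST(Z) = {0}
FOLLOW(S) = {$, 2}
FOLLOW(X) = {$, 2}
FOLLOW(Z) = {0, 1}
Therefore, FOLLOW(S) = {$, 2}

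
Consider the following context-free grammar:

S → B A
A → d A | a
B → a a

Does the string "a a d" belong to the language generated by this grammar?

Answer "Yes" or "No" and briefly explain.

No - no valid derivation exists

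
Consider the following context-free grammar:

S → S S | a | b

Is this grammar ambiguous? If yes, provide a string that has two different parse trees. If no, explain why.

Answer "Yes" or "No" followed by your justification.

Yes - the string 'a a a a' has two distinct leftmost derivations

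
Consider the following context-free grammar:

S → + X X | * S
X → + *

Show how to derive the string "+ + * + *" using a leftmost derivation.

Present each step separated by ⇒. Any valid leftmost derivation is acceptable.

S ⇒ + X X ⇒ + + * X ⇒ + + * + *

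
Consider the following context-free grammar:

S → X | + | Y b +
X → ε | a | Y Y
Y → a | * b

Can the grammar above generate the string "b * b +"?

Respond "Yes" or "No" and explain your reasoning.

No - no valid derivation exists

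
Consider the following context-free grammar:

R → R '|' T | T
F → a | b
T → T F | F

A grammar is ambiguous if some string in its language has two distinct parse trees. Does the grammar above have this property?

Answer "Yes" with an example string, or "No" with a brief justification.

No - the grammar is unambiguous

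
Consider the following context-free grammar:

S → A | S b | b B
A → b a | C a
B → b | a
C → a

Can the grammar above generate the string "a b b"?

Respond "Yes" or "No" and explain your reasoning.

No - no valid derivation exists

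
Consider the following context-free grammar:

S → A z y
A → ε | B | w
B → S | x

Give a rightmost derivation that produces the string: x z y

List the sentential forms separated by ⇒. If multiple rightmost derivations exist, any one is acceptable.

S ⇒ A z y ⇒ B z y ⇒ x z y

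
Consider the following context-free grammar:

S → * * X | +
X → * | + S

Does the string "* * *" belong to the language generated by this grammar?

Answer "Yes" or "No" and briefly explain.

Yes - a valid derivation exists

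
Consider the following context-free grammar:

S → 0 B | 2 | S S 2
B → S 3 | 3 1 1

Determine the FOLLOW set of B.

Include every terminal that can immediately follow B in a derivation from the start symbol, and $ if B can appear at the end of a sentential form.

We compute FOLLOW(B) using the standard algorithm.
FOLLOW(S) starts with {$}.
FIRST(B) = {0, 2, 3}
FIRST(S) = {0, 2}
FOLLOW(B) = {$, 0, 2, 3}
FOLLOW(S) = {$, 0, 2, 3}
Therefore, FOLLOW(B) = {$, 0, 2, 3}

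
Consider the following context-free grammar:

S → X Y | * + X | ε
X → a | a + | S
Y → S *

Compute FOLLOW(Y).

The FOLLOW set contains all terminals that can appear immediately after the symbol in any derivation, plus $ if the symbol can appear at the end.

We compute FOLLOW(Y) using the standard algorithm.
FOLLOW(S) starts with {$}.
FIRST(S) = {*, a, ε}
FIRST(X) = {*, a, ε}
FIRST(Y) = {*, a}
FOLLOW(S) = {$, *, a}
FOLLOW(X) = {$, *, a}
FOLLOW(Y) = {$, *, a}
Therefore, FOLLOW(Y) = {$, *, a}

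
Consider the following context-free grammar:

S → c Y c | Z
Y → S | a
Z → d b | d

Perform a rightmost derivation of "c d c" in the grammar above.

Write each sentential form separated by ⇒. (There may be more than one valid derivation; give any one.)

S ⇒ c Y c ⇒ c S c ⇒ c Z c ⇒ c d c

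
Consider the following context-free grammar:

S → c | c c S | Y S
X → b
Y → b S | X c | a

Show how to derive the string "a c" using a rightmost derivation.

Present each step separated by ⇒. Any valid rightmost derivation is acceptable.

S ⇒ Y S ⇒ Y c ⇒ a c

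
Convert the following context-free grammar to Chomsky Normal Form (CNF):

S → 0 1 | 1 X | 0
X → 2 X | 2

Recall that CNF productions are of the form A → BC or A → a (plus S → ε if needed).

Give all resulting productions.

T0 → 0; T1 → 1; S → 0; T2 → 2; X → 2; S → T0 T1; S → T1 X; X → T2 X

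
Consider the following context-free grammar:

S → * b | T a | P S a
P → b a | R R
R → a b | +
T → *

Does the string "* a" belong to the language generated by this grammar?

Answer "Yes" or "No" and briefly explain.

Yes - a valid derivation exists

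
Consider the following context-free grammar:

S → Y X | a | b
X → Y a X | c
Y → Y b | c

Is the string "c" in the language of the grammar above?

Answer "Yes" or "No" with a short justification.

No - no valid derivation exists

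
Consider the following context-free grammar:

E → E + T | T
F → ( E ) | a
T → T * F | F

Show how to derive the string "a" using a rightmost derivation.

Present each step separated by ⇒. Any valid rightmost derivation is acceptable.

E ⇒ T ⇒ F ⇒ a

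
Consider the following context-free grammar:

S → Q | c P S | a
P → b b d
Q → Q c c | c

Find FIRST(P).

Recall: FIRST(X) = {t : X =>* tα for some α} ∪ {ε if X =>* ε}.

We compute FIRST(P) using the standard algorithm.
FIRST(P) = {b}
FIRST(Q) = {c}
FIRST(S) = {a, c}
Therefore, FIRST(P) = {b}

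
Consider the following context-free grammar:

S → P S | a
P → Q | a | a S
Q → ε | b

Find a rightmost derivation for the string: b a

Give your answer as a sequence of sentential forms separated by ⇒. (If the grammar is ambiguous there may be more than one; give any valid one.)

S ⇒ P S ⇒ P a ⇒ Q a ⇒ b a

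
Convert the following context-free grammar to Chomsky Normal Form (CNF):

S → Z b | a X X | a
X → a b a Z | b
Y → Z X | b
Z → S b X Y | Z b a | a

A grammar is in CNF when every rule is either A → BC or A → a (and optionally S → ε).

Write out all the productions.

TB → b; TA → a; S → a; X → b; Y → b; Z → a; S → Z TB; S → TA X0; X0 → X X; X → TA X1; X1 → TB X2; X2 → TA Z; Y → Z X; Z → S X3; X3 → TB X4; X4 → X Y; Z → Z X5; X5 → TB TA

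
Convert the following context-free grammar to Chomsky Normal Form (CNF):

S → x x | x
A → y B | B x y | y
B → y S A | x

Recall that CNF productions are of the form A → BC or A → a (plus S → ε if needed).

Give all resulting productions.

TX → x; S → x; TY → y; A → y; B → x; S → TX TX; A → TY B; A → B X0; X0 → TX TY; B → TY X1; X1 → S A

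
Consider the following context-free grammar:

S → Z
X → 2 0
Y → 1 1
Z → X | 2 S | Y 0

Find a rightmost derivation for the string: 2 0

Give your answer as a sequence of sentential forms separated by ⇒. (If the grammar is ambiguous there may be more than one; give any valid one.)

S ⇒ Z ⇒ X ⇒ 2 0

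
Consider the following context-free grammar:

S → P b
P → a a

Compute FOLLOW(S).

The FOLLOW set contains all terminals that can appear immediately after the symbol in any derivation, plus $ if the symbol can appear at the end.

We compute FOLLOW(S) using the standard algorithm.
FOLLOW(S) starts with {$}.
FIRST(P) = {a}
FIRST(S) = {a}
FOLLOW(P) = {b}
FOLLOW(S) = {$}
Therefore, FOLLOW(S) = {$}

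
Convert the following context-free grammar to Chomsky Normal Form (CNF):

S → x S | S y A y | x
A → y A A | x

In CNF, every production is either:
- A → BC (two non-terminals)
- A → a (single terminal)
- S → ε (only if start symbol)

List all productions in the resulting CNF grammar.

TX → x; TY → y; S → x; A → x; S → TX S; S → S X0; X0 → TY X1; X1 → A TY; A → TY X2; X2 → A A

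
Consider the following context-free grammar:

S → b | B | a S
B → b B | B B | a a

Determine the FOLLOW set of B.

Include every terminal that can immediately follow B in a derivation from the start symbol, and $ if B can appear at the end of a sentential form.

We compute FOLLOW(B) using the standard algorithm.
FOLLOW(S) starts with {$}.
FIRST(B) = {a, b}
FIRST(S) = {a, b}
FOLLOW(B) = {$, a, b}
FOLLOW(S) = {$}
Therefore, FOLLOW(B) = {$, a, b}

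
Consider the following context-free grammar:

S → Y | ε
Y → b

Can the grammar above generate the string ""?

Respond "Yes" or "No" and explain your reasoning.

Yes - a valid derivation exists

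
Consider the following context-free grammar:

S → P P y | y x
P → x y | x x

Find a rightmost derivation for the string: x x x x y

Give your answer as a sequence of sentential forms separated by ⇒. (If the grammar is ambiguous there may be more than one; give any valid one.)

S ⇒ P P y ⇒ P x x y ⇒ x x x x y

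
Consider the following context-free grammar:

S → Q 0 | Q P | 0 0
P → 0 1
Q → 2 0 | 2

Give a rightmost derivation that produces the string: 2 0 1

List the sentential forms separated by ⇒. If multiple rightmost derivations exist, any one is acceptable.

S ⇒ Q P ⇒ Q 0 1 ⇒ 2 0 1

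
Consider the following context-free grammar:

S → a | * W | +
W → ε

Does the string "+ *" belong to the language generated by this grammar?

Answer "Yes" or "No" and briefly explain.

No - no valid derivation exists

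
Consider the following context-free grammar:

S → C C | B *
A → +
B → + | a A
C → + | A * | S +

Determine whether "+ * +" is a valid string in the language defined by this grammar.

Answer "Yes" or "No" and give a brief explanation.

Yes - a valid derivation exists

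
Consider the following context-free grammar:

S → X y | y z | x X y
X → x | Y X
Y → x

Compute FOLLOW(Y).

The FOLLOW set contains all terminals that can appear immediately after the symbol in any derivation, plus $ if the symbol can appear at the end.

We compute FOLLOW(Y) using the standard algorithm.
FOLLOW(S) starts with {$}.
FIRST(S) = {x, y}
FIRST(X) = {x}
FIRST(Y) = {x}
FOLLOW(S) = {$}
FOLLOW(X) = {y}
FOLLOW(Y) = {x}
Therefore, FOLLOW(Y) = {x}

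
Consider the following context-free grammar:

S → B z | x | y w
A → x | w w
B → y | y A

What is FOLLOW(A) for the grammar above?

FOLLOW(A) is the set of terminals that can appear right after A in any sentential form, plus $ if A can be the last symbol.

We compute FOLLOW(A) using the standard algorithm.
FOLLOW(S) starts with {$}.
FIRST(A) = {w, x}
FIRST(B) = {y}
FIRST(S) = {x, y}
FOLLOW(A) = {z}
FOLLOW(B) = {z}
FOLLOW(S) = {$}
Therefore, FOLLOW(A) = {z}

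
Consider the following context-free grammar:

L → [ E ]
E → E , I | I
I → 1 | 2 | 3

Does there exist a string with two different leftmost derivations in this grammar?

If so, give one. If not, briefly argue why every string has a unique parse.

No - every string in the language has a unique leftmost derivation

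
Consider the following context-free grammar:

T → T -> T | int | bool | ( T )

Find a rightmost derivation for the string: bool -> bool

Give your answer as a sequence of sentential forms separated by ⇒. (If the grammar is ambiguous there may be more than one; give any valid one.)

T ⇒ T -> T ⇒ T -> bool ⇒ bool -> bool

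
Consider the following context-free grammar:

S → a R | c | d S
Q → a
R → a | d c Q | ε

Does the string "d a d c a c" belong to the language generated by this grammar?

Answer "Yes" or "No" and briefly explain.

No - no valid derivation exists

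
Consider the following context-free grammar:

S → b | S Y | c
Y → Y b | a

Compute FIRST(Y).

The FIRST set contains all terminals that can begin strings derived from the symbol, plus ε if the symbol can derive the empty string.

We compute FIRST(Y) using the standard algorithm.
FIRST(S) = {b, c}
FIRST(Y) = {a}
Therefore, FIRST(Y) = {a}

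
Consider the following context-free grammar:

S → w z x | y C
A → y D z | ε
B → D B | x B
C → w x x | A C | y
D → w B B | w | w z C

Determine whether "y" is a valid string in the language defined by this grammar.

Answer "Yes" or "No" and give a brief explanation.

No - no valid derivation exists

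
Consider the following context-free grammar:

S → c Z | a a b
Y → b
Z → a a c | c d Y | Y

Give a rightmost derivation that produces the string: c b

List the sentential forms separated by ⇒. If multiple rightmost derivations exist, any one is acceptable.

S ⇒ c Z ⇒ c Y ⇒ c b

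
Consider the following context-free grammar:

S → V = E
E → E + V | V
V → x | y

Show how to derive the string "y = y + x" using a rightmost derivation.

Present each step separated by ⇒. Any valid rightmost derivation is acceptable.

S ⇒ V = E ⇒ V = E + V ⇒ V = E + x ⇒ V = V + x ⇒ V = y + x ⇒ y = y + x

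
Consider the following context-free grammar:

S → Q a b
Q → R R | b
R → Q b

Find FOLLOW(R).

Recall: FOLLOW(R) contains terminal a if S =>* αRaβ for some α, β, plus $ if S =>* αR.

We compute FOLLOW(R) using the standard algorithm.
FOLLOW(S) starts with {$}.
FIRST(Q) = {b}
FIRST(R) = {b}
FIRST(S) = {b}
FOLLOW(Q) = {a, b}
FOLLOW(R) = {a, b}
FOLLOW(S) = {$}
Therefore, FOLLOW(R) = {a, b}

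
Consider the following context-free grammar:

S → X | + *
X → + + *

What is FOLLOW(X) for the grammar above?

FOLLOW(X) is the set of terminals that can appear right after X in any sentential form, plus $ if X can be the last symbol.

We compute FOLLOW(X) using the standard algorithm.
FOLLOW(S) starts with {$}.
FIRST(S) = {+}
FIRST(X) = {+}
FOLLOW(S) = {$}
FOLLOW(X) = {$}
Therefore, FOLLOW(X) = {$}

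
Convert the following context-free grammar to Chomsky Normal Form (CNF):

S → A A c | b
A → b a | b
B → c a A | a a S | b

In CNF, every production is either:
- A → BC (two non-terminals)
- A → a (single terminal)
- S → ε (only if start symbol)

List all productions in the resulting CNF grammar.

TC → c; S → b; TB → b; TA → a; A → b; B → b; S → A X0; X0 → A TC; A → TB TA; B → TC X1; X1 → TA A; B → TA X2; X2 → TA S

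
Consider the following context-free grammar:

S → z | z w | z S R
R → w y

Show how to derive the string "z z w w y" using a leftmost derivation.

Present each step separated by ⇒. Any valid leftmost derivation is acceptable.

S ⇒ z S R ⇒ z z w R ⇒ z z w w y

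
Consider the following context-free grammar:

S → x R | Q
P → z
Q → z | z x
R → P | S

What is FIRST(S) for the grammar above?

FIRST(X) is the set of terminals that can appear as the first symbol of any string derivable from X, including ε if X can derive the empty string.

We compute FIRST(S) using the standard algorithm.
FIRST(P) = {z}
FIRST(Q) = {z}
FIRST(R) = {x, z}
FIRST(S) = {x, z}
Therefore, FIRST(S) = {x, z}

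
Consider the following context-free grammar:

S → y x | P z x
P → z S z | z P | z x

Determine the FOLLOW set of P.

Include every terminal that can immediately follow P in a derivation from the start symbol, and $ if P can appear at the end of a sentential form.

We compute FOLLOW(P) using the standard algorithm.
FOLLOW(S) starts with {$}.
FIRST(P) = {z}
FIRST(S) = {y, z}
FOLLOW(P) = {z}
FOLLOW(S) = {$, z}
Therefore, FOLLOW(P) = {z}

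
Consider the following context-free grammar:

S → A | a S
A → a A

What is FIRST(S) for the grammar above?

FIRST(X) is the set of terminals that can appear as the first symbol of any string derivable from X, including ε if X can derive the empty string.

We compute FIRST(S) using the standard algorithm.
FIRST(A) = {a}
FIRST(S) = {a}
Therefore, FIRST(S) = {a}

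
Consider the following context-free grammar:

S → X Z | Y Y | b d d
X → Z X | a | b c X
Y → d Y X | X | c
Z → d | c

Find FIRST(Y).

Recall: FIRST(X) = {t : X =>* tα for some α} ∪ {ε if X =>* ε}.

We compute FIRST(Y) using the standard algorithm.
FIRST(S) = {a, b, c, d}
FIRST(X) = {a, b, c, d}
FIRST(Y) = {a, b, c, d}
FIRST(Z) = {c, d}
Therefore, FIRST(Y) = {a, b, c, d}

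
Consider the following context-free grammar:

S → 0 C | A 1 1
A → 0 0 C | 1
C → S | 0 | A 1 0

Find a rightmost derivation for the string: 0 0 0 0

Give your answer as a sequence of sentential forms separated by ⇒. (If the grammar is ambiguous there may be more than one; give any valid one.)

S ⇒ 0 C ⇒ 0 S ⇒ 0 0 C ⇒ 0 0 S ⇒ 0 0 0 C ⇒ 0 0 0 0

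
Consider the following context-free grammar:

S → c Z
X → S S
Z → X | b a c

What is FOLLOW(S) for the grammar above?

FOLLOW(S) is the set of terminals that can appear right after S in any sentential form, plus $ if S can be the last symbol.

We compute FOLLOW(S) using the standard algorithm.
FOLLOW(S) starts with {$}.
FIRST(S) = {c}
FIRST(X) = {c}
FIRST(Z) = {b, c}
FOLLOW(S) = {$, c}
FOLLOW(X) = {$, c}
FOLLOW(Z) = {$, c}
Therefore, FOLLOW(S) = {$, c}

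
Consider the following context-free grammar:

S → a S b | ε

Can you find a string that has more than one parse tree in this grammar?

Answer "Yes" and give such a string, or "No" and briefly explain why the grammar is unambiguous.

No - the grammar is unambiguous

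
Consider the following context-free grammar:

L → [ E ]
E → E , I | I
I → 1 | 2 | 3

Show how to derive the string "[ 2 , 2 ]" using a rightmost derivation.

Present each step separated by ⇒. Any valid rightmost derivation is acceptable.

L ⇒ [ E ] ⇒ [ E , I ] ⇒ [ E , 2 ] ⇒ [ I , 2 ] ⇒ [ 2 , 2 ]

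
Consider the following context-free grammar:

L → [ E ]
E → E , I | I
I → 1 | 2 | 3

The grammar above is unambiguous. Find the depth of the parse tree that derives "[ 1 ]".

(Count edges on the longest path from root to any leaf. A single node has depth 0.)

3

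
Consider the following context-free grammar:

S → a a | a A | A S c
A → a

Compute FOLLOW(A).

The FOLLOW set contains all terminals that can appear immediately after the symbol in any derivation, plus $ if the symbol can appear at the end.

We compute FOLLOW(A) using the standard algorithm.
FOLLOW(S) starts with {$}.
FIRST(A) = {a}
FIRST(S) = {a}
FOLLOW(A) = {$, a, c}
FOLLOW(S) = {$, c}
Therefore, FOLLOW(A) = {$, a, c}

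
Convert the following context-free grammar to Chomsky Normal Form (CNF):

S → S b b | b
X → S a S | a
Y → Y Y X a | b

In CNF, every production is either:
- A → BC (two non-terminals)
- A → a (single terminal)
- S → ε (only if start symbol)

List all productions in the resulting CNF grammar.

TB → b; S → b; TA → a; X → a; Y → b; S → S X0; X0 → TB TB; X → S X1; X1 → TA S; Y → Y X2; X2 → Y X3; X3 → X TA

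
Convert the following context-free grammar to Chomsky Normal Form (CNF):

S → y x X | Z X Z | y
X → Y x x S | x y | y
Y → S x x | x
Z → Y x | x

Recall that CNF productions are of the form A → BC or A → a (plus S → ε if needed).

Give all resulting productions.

TY → y; TX → x; S → y; X → y; Y → x; Z → x; S → TY X0; X0 → TX X; S → Z X1; X1 → X Z; X → Y X2; X2 → TX X3; X3 → TX S; X → TX TY; Y → S X4; X4 → TX TX; Z → Y TX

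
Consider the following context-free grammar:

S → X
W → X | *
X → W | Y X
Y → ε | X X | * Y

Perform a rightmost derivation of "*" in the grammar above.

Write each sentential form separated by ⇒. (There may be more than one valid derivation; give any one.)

S ⇒ X ⇒ W ⇒ *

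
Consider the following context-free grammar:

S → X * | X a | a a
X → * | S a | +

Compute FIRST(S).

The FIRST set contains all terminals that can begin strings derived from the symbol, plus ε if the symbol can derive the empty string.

We compute FIRST(S) using the standard algorithm.
FIRST(S) = {*, +, a}
FIRST(X) = {*, +, a}
Therefore, FIRST(S) = {*, +, a}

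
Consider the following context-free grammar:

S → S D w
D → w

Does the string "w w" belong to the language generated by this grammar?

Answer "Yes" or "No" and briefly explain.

No - no valid derivation exists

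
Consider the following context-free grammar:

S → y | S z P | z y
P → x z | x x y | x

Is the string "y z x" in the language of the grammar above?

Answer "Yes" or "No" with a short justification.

Yes - a valid derivation exists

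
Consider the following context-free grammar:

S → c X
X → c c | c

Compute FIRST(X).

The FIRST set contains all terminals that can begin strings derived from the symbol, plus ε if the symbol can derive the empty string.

We compute FIRST(X) using the standard algorithm.
FIRST(S) = {c}
FIRST(X) = {c}
Therefore, FIRST(X) = {c}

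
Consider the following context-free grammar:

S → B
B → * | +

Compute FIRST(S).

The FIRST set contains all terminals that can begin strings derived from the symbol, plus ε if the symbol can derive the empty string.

We compute FIRST(S) using the standard algorithm.
FIRST(B) = {*, +}
FIRST(S) = {*, +}
Therefore, FIRST(S) = {*, +}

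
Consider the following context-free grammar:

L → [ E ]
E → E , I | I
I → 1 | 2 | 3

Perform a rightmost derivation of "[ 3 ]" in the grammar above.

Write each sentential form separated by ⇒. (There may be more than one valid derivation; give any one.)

L ⇒ [ E ] ⇒ [ I ] ⇒ [ 3 ]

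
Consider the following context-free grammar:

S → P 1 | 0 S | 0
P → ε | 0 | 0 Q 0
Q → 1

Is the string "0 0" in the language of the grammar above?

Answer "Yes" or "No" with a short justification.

Yes - a valid derivation exists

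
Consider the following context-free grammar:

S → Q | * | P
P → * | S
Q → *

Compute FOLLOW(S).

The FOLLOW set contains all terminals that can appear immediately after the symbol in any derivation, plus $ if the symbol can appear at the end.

We compute FOLLOW(S) using the standard algorithm.
FOLLOW(S) starts with {$}.
FIRST(P) = {*}
FIRST(Q) = {*}
FIRST(S) = {*}
FOLLOW(P) = {$}
FOLLOW(Q) = {$}
FOLLOW(S) = {$}
Therefore, FOLLOW(S) = {$}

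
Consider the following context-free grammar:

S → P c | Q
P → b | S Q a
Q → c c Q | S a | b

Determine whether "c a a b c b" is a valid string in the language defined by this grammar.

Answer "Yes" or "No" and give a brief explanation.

No - no valid derivation exists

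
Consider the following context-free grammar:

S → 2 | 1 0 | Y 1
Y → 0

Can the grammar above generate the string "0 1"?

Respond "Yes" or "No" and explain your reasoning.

Yes - a valid derivation exists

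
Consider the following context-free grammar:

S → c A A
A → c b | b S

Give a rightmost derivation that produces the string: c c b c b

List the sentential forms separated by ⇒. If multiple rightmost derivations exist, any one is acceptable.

S ⇒ c A A ⇒ c A c b ⇒ c c b c b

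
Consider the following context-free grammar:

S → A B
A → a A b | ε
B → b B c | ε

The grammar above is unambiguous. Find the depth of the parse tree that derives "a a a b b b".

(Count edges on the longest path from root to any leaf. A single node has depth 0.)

5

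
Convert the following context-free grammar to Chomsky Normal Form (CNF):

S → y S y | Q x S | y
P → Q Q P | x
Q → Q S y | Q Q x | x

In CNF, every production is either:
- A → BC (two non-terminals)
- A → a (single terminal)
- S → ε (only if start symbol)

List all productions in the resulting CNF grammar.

TY → y; TX → x; S → y; P → x; Q → x; S → TY X0; X0 → S TY; S → Q X1; X1 → TX S; P → Q X2; X2 → Q P; Q → Q X3; X3 → S TY; Q → Q X4; X4 → Q TX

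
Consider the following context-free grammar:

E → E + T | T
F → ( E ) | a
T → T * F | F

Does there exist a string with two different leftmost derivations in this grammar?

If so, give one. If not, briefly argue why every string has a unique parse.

No - every string in the language has a unique leftmost derivation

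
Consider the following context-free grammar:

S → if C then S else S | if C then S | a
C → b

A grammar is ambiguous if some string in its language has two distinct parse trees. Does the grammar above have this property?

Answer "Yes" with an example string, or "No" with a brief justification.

Yes - the string 'if b then if b then a else a' has two distinct parse trees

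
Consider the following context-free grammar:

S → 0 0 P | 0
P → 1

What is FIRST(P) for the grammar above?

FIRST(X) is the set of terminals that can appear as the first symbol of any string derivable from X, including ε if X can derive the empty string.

We compute FIRST(P) using the standard algorithm.
FIRST(P) = {1}
FIRST(S) = {0}
Therefore, FIRST(P) = {1}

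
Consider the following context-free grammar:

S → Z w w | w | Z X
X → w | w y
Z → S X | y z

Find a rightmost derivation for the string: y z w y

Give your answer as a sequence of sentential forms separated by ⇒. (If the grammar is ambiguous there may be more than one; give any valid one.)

S ⇒ Z X ⇒ Z w y ⇒ y z w y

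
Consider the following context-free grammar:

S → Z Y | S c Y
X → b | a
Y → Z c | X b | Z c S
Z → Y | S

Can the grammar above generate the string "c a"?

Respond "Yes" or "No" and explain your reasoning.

No - no valid derivation exists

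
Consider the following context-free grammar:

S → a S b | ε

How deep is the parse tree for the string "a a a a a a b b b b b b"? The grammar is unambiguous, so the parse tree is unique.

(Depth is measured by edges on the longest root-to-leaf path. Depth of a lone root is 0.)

7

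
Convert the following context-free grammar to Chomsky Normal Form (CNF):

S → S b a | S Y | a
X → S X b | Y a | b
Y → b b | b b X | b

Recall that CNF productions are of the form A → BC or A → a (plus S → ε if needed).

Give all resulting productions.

TB → b; TA → a; S → a; X → b; Y → b; S → S X0; X0 → TB TA; S → S Y; X → S X1; X1 → X TB; X → Y TA; Y → TB TB; Y → TB X2; X2 → TB X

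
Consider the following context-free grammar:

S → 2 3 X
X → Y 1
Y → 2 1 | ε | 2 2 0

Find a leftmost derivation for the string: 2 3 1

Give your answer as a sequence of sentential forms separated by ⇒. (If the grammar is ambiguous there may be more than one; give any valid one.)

S ⇒ 2 3 X ⇒ 2 3 Y 1 ⇒ 2 3 1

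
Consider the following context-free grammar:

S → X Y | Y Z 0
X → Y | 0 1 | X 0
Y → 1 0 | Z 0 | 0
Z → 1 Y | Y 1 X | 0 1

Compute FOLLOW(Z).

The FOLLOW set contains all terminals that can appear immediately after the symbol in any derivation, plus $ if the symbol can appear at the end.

We compute FOLLOW(Z) using the standard algorithm.
FOLLOW(S) starts with {$}.
FIRST(S) = {0, 1}
FIRST(X) = {0, 1}
FIRST(Y) = {0, 1}
FIRST(Z) = {0, 1}
FOLLOW(S) = {$}
FOLLOW(X) = {0, 1}
FOLLOW(Y) = {$, 0, 1}
FOLLOW(Z) = {0}
Therefore, FOLLOW(Z) = {0}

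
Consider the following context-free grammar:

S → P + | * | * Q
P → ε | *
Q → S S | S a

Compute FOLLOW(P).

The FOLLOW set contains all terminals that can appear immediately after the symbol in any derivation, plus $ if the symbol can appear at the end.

We compute FOLLOW(P) using the standard algorithm.
FOLLOW(S) starts with {$}.
FIRST(P) = {*, ε}
FIRST(Q) = {*, +}
FIRST(S) = {*, +}
FOLLOW(P) = {+}
FOLLOW(Q) = {$, *, +, a}
FOLLOW(S) = {$, *, +, a}
Therefore, FOLLOW(P) = {+}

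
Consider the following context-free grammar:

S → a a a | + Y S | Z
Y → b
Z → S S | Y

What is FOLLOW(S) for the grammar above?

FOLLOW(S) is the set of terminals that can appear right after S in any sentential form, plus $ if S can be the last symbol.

We compute FOLLOW(S) using the standard algorithm.
FOLLOW(S) starts with {$}.
FIRST(S) = {+, a, b}
FIRST(Y) = {b}
FIRST(Z) = {+, a, b}
FOLLOW(S) = {$, +, a, b}
FOLLOW(Y) = {$, +, a, b}
FOLLOW(Z) = {$, +, a, b}
Therefore, FOLLOW(S) = {$, +, a, b}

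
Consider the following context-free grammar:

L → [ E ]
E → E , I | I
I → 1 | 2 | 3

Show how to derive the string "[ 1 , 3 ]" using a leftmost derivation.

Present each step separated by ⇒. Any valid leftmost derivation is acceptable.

L ⇒ [ E ] ⇒ [ E , I ] ⇒ [ I , I ] ⇒ [ 1 , I ] ⇒ [ 1 , 3 ]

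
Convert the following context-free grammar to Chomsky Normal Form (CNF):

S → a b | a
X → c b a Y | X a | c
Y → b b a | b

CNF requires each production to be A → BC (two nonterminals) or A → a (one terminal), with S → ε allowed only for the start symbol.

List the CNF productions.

TA → a; TB → b; S → a; TC → c; X → c; Y → b; S → TA TB; X → TC X0; X0 → TB X1; X1 → TA Y; X → X TA; Y → TB X2; X2 → TB TA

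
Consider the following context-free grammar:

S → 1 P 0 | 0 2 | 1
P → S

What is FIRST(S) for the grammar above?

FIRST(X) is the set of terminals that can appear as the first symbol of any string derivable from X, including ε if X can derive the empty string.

We compute FIRST(S) using the standard algorithm.
FIRST(P) = {0, 1}
FIRST(S) = {0, 1}
Therefore, FIRST(S) = {0, 1}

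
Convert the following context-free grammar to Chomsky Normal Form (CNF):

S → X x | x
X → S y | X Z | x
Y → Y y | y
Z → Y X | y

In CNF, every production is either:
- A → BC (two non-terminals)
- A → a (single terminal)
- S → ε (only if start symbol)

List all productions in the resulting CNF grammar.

TX → x; S → x; TY → y; X → x; Y → y; Z → y; S → X TX; X → S TY; X → X Z; Y → Y TY; Z → Y X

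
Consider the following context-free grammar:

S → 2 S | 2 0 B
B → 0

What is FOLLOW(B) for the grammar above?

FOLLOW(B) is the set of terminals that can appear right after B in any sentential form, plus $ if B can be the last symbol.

We compute FOLLOW(B) using the standard algorithm.
FOLLOW(S) starts with {$}.
FIRST(B) = {0}
FIRST(S) = {2}
FOLLOW(B) = {$}
FOLLOW(S) = {$}
Therefore, FOLLOW(B) = {$}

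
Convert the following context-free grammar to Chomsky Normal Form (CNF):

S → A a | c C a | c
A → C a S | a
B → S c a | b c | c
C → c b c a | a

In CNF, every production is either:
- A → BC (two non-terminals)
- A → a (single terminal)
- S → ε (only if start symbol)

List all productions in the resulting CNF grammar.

TA → a; TC → c; S → c; A → a; TB → b; B → c; C → a; S → A TA; S → TC X0; X0 → C TA; A → C X1; X1 → TA S; B → S X2; X2 → TC TA; B → TB TC; C → TC X3; X3 → TB X4; X4 → TC TA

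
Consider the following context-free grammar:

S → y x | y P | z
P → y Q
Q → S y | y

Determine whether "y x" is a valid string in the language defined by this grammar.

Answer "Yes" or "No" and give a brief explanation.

Yes - a valid derivation exists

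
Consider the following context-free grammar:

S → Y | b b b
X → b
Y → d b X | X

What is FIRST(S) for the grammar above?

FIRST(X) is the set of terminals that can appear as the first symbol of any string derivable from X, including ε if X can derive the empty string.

We compute FIRST(S) using the standard algorithm.
FIRST(S) = {b, d}
FIRST(X) = {b}
FIRST(Y) = {b, d}
Therefore, FIRST(S) = {b, d}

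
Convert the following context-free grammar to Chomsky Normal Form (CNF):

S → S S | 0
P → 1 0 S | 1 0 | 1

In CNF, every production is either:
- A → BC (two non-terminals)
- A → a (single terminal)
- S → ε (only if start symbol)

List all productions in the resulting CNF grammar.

S → 0; T1 → 1; T0 → 0; P → 1; S → S S; P → T1 X0; X0 → T0 S; P → T1 T0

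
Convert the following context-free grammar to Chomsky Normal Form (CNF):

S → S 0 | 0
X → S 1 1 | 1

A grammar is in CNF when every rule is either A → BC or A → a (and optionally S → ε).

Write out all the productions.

T0 → 0; S → 0; T1 → 1; X → 1; S → S T0; X → S X0; X0 → T1 T1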